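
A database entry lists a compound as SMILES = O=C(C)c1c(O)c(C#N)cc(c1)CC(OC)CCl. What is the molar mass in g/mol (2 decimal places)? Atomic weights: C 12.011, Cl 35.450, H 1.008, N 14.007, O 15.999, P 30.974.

First, the molecular formula is C13H14ClNO3 (counting implicit H from valence).
  C: 13 × 12.011 = 156.143
  Cl: 1 × 35.450 = 35.450
  H: 14 × 1.008 = 14.112
  N: 1 × 14.007 = 14.007
  O: 3 × 15.999 = 47.997
Sum: 13×12.011 + 1×35.450 + 14×1.008 + 1×14.007 + 3×15.999 = 267.709 → 267.71 g/mol.

267.71 g/mol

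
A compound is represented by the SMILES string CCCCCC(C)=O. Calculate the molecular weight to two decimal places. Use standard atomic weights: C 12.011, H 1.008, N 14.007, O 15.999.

114.19 g/mol

First, the molecular formula is C7H14O (counting implicit H from valence).
  C: 7 × 12.011 = 84.077
  H: 14 × 1.008 = 14.112
  O: 1 × 15.999 = 15.999
Sum: 7×12.011 + 14×1.008 + 1×15.999 = 114.188 → 114.19 g/mol.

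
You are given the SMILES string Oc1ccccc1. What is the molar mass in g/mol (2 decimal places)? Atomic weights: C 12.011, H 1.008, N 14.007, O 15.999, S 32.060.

94.11 g/mol

First, the molecular formula is C6H6O (counting implicit H from valence).
  C: 6 × 12.011 = 72.066
  H: 6 × 1.008 = 6.048
  O: 1 × 15.999 = 15.999
Sum: 6×12.011 + 6×1.008 + 1×15.999 = 94.113 → 94.11 g/mol.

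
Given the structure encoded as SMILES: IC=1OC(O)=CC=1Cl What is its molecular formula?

Walk through each heavy atom and fill implicit hydrogens from standard valence (C 4, N 3, O 2, S 2, halogen 1):
  atom 1: I (halogen, monovalent) → 0 H
  atom 2: C, bond orders sum to 4 (valence 4) → 0 H
  atom 3: O, bond orders sum to 2 (valence 2) → 0 H
  atom 4: C, bond orders sum to 4 (valence 4) → 0 H
  atom 5: O, bond orders sum to 1 (valence 2) → 1 H
  atom 6: C, bond orders sum to 3 (valence 4) → 1 H
  atom 7: C, bond orders sum to 4 (valence 4) → 0 H
  atom 8: Cl (halogen, monovalent) → 0 H
Totals → C:4, H:2, Cl:1, I:1, O:2.

C4H2ClIO2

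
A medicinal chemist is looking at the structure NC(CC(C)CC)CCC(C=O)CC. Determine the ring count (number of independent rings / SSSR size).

0

In SMILES, each pair of matching ring-closure digits denotes one ring-closing bond; the number of such bonds equals the number of independent rings.
Ring-closure bonds here: 0.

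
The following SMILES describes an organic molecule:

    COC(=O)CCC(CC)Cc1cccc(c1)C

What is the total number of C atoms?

15

Count every carbon token in the SMILES (each C, including those in ring-closure positions and inside branches).
Carbon count: 15.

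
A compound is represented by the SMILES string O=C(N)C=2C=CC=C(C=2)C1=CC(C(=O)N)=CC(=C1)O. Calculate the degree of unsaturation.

10

Degree of unsaturation = (number of rings) + (number of π bonds).
Ring closures in the SMILES: 2.
π bonds: 8 double bonds (each 1 DoU) → 8 DoU from unsaturation.
Total DoU = 2 + 8 = 10.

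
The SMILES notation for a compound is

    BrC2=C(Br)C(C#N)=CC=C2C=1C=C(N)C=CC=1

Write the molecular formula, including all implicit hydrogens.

Walk through each heavy atom and fill implicit hydrogens from standard valence (C 4, N 3, O 2, S 2, halogen 1):
  atom 1: Br (halogen, monovalent) → 0 H
  atom 2: C, bond orders sum to 4 (valence 4) → 0 H
  atom 3: C, bond orders sum to 4 (valence 4) → 0 H
  atom 4: Br (halogen, monovalent) → 0 H
  atom 5: C, bond orders sum to 4 (valence 4) → 0 H
  atom 6: C, bond orders sum to 4 (valence 4) → 0 H
  atom 7: N, bond orders sum to 3 (valence 3) → 0 H
  atom 8: C, bond orders sum to 3 (valence 4) → 1 H
  atom 9: C, bond orders sum to 3 (valence 4) → 1 H
  atom 10: C, bond orders sum to 4 (valence 4) → 0 H
  atom 11: C, bond orders sum to 4 (valence 4) → 0 H
  atom 12: C, bond orders sum to 3 (valence 4) → 1 H
  atom 13: C, bond orders sum to 4 (valence 4) → 0 H
  atom 14: N, bond orders sum to 1 (valence 3) → 2 H
  atom 15: C, bond orders sum to 3 (valence 4) → 1 H
  atom 16: C, bond orders sum to 3 (valence 4) → 1 H
  atom 17: C, bond orders sum to 3 (valence 4) → 1 H
Totals → C:13, H:8, Br:2, N:2.

C13H8Br2N2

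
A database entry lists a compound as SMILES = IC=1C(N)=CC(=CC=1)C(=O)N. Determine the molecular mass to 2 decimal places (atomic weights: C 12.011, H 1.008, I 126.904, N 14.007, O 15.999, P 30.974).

First, the molecular formula is C7H7IN2O (counting implicit H from valence).
  C: 7 × 12.011 = 84.077
  H: 7 × 1.008 = 7.056
  I: 1 × 126.904 = 126.904
  N: 2 × 14.007 = 28.014
  O: 1 × 15.999 = 15.999
Sum: 7×12.011 + 7×1.008 + 1×126.904 + 2×14.007 + 1×15.999 = 262.050 → 262.05 g/mol.

262.05 g/mol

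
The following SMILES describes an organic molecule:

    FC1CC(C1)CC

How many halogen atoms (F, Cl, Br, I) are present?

1

Halogen atoms appear at heavy-atom position 1 (1×F).
Halogen count: 1.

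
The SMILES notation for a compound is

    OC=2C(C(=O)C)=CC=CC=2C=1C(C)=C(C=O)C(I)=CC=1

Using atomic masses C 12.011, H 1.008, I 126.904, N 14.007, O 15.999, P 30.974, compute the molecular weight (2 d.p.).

First, the molecular formula is C16H13IO3 (counting implicit H from valence).
  C: 16 × 12.011 = 192.176
  H: 13 × 1.008 = 13.104
  I: 1 × 126.904 = 126.904
  O: 3 × 15.999 = 47.997
Sum: 16×12.011 + 13×1.008 + 1×126.904 + 3×15.999 = 380.181 → 380.18 g/mol.

380.18 g/mol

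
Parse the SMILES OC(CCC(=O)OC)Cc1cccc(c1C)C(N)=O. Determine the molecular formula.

C14H19NO4

Walk through each heavy atom and fill implicit hydrogens from standard valence (C 4, N 3, O 2, S 2, halogen 1); for lowercase aromatic atoms, an aromatic c carries 1 H when it has two neighbours and 0 H with three, and aromatic n carries 0 H:
  atom 1: O, bond orders sum to 1 (valence 2) → 1 H
  atom 2: C, bond orders sum to 3 (valence 4) → 1 H
  atom 3: C, bond orders sum to 2 (valence 4) → 2 H
  atom 4: C, bond orders sum to 2 (valence 4) → 2 H
  atom 5: C, bond orders sum to 4 (valence 4) → 0 H
  atom 6: O, bond orders sum to 2 (valence 2) → 0 H
  atom 7: O, bond orders sum to 2 (valence 2) → 0 H
  atom 8: C, bond orders sum to 1 (valence 4) → 3 H
  atom 9: C, bond orders sum to 2 (valence 4) → 2 H
  atom 10: aromatic c, 3 neighbours → 0 H
  atom 11: aromatic c, 2 neighbours → 1 H
  atom 12: aromatic c, 2 neighbours → 1 H
  atom 13: aromatic c, 2 neighbours → 1 H
  atom 14: aromatic c, 3 neighbours → 0 H
  atom 15: aromatic c, 3 neighbours → 0 H
  atom 16: C, bond orders sum to 1 (valence 4) → 3 H
  atom 17: C, bond orders sum to 4 (valence 4) → 0 H
  atom 18: N, bond orders sum to 1 (valence 3) → 2 H
  atom 19: O, bond orders sum to 2 (valence 2) → 0 H
Totals → C:14, H:19, N:1, O:4.
In Hill order: C14H19NO4.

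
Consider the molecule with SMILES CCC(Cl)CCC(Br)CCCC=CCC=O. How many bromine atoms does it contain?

Scan the SMILES for Br atoms (remember two-letter symbols like Cl and Br are single atoms).
Bromine count: 1.

1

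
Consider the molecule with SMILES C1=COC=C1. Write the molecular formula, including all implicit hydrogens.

C4H4O

Walk through each heavy atom and fill implicit hydrogens from standard valence (C 4, N 3, O 2, S 2, halogen 1):
  atom 1: C, bond orders sum to 3 (valence 4) → 1 H
  atom 2: C, bond orders sum to 3 (valence 4) → 1 H
  atom 3: O, bond orders sum to 2 (valence 2) → 0 H
  atom 4: C, bond orders sum to 3 (valence 4) → 1 H
  atom 5: C, bond orders sum to 3 (valence 4) → 1 H
Totals → C:4, H:4, O:1.
In Hill order: C4H4O.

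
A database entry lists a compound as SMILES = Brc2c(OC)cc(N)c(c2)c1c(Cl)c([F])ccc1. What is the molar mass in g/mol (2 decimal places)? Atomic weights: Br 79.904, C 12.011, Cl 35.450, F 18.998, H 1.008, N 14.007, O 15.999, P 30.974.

330.58 g/mol

First, the molecular formula is C13H10BrClFNO (counting implicit H from valence).
  Br: 1 × 79.904 = 79.904
  C: 13 × 12.011 = 156.143
  Cl: 1 × 35.450 = 35.450
  F: 1 × 18.998 = 18.998
  H: 10 × 1.008 = 10.080
  N: 1 × 14.007 = 14.007
  O: 1 × 15.999 = 15.999
Sum: 1×79.904 + 13×12.011 + 1×35.450 + 1×18.998 + 10×1.008 + 1×14.007 + 1×15.999 = 330.581 → 330.58 g/mol.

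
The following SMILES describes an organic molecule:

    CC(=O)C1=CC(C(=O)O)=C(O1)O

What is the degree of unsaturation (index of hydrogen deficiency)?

5

Degree of unsaturation = (number of rings) + (number of π bonds).
Ring closures in the SMILES: 1.
π bonds: 4 double bonds (each 1 DoU) → 4 DoU from unsaturation.
Total DoU = 1 + 4 = 5.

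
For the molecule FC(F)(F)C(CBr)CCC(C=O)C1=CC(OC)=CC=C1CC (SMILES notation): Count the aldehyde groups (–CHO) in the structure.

The aldehyde motif appears at heavy-atom position 11 in the SMILES.
Other groups present: 1 ether.
Aldehyde count: 1.

1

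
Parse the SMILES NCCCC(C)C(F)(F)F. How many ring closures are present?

0

In SMILES, each pair of matching ring-closure digits denotes one ring-closing bond; the number of such bonds equals the number of independent rings.
Ring-closure bonds here: 0.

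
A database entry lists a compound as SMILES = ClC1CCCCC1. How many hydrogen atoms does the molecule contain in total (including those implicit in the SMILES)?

Walk through each heavy atom and fill implicit hydrogens from standard valence (C 4, N 3, O 2, S 2, halogen 1):
  atom 1: Cl (halogen, monovalent) → 0 H
  atom 2: C, bond orders sum to 3 (valence 4) → 1 H
  atom 3: C, bond orders sum to 2 (valence 4) → 2 H
  atom 4: C, bond orders sum to 2 (valence 4) → 2 H
  atom 5: C, bond orders sum to 2 (valence 4) → 2 H
  atom 6: C, bond orders sum to 2 (valence 4) → 2 H
  atom 7: C, bond orders sum to 2 (valence 4) → 2 H
Total hydrogens: 11.

11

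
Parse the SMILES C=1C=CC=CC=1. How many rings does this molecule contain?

1

In SMILES, each pair of matching ring-closure digits denotes one ring-closing bond; the number of such bonds equals the number of independent rings.
Ring-closure bonds here: 1.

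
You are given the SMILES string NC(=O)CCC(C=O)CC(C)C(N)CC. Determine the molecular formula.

C11H22N2O2

Walk through each heavy atom and fill implicit hydrogens from standard valence (C 4, N 3, O 2, S 2, halogen 1):
  atom 1: N, bond orders sum to 1 (valence 3) → 2 H
  atom 2: C, bond orders sum to 4 (valence 4) → 0 H
  atom 3: O, bond orders sum to 2 (valence 2) → 0 H
  atom 4: C, bond orders sum to 2 (valence 4) → 2 H
  atom 5: C, bond orders sum to 2 (valence 4) → 2 H
  atom 6: C, bond orders sum to 3 (valence 4) → 1 H
  atom 7: C, bond orders sum to 3 (valence 4) → 1 H
  atom 8: O, bond orders sum to 2 (valence 2) → 0 H
  atom 9: C, bond orders sum to 2 (valence 4) → 2 H
  atom 10: C, bond orders sum to 3 (valence 4) → 1 H
  atom 11: C, bond orders sum to 1 (valence 4) → 3 H
  atom 12: C, bond orders sum to 3 (valence 4) → 1 H
  atom 13: N, bond orders sum to 1 (valence 3) → 2 H
  atom 14: C, bond orders sum to 2 (valence 4) → 2 H
  atom 15: C, bond orders sum to 1 (valence 4) → 3 H
Totals → C:11, H:22, N:2, O:2.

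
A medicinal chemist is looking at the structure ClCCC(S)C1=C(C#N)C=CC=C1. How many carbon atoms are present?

10

Count every carbon token in the SMILES (each C, including those in ring-closure positions and inside branches).
Carbon count: 10.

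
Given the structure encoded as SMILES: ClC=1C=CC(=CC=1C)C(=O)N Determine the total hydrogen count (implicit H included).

Walk through each heavy atom and fill implicit hydrogens from standard valence (C 4, N 3, O 2, S 2, halogen 1):
  atom 1: Cl (halogen, monovalent) → 0 H
  atom 2: C, bond orders sum to 4 (valence 4) → 0 H
  atom 3: C, bond orders sum to 3 (valence 4) → 1 H
  atom 4: C, bond orders sum to 3 (valence 4) → 1 H
  atom 5: C, bond orders sum to 4 (valence 4) → 0 H
  atom 6: C, bond orders sum to 3 (valence 4) → 1 H
  atom 7: C, bond orders sum to 4 (valence 4) → 0 H
  atom 8: C, bond orders sum to 1 (valence 4) → 3 H
  atom 9: C, bond orders sum to 4 (valence 4) → 0 H
  atom 10: O, bond orders sum to 2 (valence 2) → 0 H
  atom 11: N, bond orders sum to 1 (valence 3) → 2 H
Total hydrogens: 8.

8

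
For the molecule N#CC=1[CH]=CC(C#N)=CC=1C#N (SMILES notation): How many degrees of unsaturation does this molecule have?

10

Degree of unsaturation = (number of rings) + (number of π bonds).
Ring closures in the SMILES: 1.
π bonds: 3 double bonds (each 1 DoU), 3 triple bonds (each 2 DoU) → 9 DoU from unsaturation.
Total DoU = 1 + 9 = 10.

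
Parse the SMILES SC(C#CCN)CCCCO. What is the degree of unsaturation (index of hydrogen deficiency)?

2

Degree of unsaturation = (number of rings) + (number of π bonds).
Ring closures in the SMILES: 0.
π bonds: 1 triple bond (each 2 DoU) → 2 DoU from unsaturation.
Total DoU = 0 + 2 = 2.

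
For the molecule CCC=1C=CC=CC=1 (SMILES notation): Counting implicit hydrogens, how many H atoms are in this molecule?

10

Walk through each heavy atom and fill implicit hydrogens from standard valence (C 4, N 3, O 2, S 2, halogen 1):
  atom 1: C, bond orders sum to 1 (valence 4) → 3 H
  atom 2: C, bond orders sum to 2 (valence 4) → 2 H
  atom 3: C, bond orders sum to 4 (valence 4) → 0 H
  atom 4: C, bond orders sum to 3 (valence 4) → 1 H
  atom 5: C, bond orders sum to 3 (valence 4) → 1 H
  atom 6: C, bond orders sum to 3 (valence 4) → 1 H
  atom 7: C, bond orders sum to 3 (valence 4) → 1 H
  atom 8: C, bond orders sum to 3 (valence 4) → 1 H
Total hydrogens: 10.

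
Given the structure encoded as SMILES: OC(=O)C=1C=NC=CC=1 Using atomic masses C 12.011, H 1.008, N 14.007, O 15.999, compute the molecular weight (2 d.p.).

First, the molecular formula is C6H5NO2 (counting implicit H from valence).
  C: 6 × 12.011 = 72.066
  H: 5 × 1.008 = 5.040
  N: 1 × 14.007 = 14.007
  O: 2 × 15.999 = 31.998
Sum: 6×12.011 + 5×1.008 + 1×14.007 + 2×15.999 = 123.111 → 123.11 g/mol.

123.11 g/mol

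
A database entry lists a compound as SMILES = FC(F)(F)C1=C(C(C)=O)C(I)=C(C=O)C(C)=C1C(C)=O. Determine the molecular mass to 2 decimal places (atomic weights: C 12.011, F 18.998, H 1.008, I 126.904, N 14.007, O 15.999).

398.12 g/mol

First, the molecular formula is C13H10F3IO3 (counting implicit H from valence).
  C: 13 × 12.011 = 156.143
  F: 3 × 18.998 = 56.994
  H: 10 × 1.008 = 10.080
  I: 1 × 126.904 = 126.904
  O: 3 × 15.999 = 47.997
Sum: 13×12.011 + 3×18.998 + 10×1.008 + 1×126.904 + 3×15.999 = 398.118 → 398.12 g/mol.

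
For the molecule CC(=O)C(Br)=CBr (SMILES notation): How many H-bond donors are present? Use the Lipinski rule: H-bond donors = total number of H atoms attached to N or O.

Donors: find every N or O and count the H atoms it carries.
  atom 3 (O): bond orders sum to 2 → 0 H
Lipinski HBD = 0.

0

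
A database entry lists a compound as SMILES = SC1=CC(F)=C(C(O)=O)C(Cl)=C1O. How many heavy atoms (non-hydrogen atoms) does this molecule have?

Every atom symbol written in the SMILES (organic subset) is one heavy atom; implicit H are not written.
Heavy atoms by element → C:7, Cl:1, F:1, O:3, S:1.
Total: 13.

13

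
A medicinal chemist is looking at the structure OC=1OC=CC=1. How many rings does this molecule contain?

1

In SMILES, each pair of matching ring-closure digits denotes one ring-closing bond; the number of such bonds equals the number of independent rings.
Ring-closure bonds here: 1.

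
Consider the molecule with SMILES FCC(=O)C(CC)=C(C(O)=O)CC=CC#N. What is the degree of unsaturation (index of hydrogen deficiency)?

Molecular formula: C11H12FNO3.
DoU = (2C + 2 + N − H − X) / 2, where X is the halogen count and O/S are ignored.
    = (2·11 + 2 + 1 − 12 − 1) / 2 = 12 / 2 = 6.

6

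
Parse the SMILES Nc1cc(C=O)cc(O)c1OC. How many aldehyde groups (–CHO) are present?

The aldehyde motif appears at heavy-atom position 5 in the SMILES.
Other groups present: 1 ether, 1 hydroxyl, 1 primary amine.
Aldehyde count: 1.

1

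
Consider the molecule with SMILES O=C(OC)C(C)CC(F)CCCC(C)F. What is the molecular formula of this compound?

Walk through each heavy atom and fill implicit hydrogens from standard valence (C 4, N 3, O 2, S 2, halogen 1):
  atom 1: O, bond orders sum to 2 (valence 2) → 0 H
  atom 2: C, bond orders sum to 4 (valence 4) → 0 H
  atom 3: O, bond orders sum to 2 (valence 2) → 0 H
  atom 4: C, bond orders sum to 1 (valence 4) → 3 H
  atom 5: C, bond orders sum to 3 (valence 4) → 1 H
  atom 6: C, bond orders sum to 1 (valence 4) → 3 H
  atom 7: C, bond orders sum to 2 (valence 4) → 2 H
  atom 8: C, bond orders sum to 3 (valence 4) → 1 H
  atom 9: F (halogen, monovalent) → 0 H
  atom 10: C, bond orders sum to 2 (valence 4) → 2 H
  atom 11: C, bond orders sum to 2 (valence 4) → 2 H
  atom 12: C, bond orders sum to 2 (valence 4) → 2 H
  atom 13: C, bond orders sum to 3 (valence 4) → 1 H
  atom 14: C, bond orders sum to 1 (valence 4) → 3 H
  atom 15: F (halogen, monovalent) → 0 H
Totals → C:11, H:20, F:2, O:2.

C11H20F2O2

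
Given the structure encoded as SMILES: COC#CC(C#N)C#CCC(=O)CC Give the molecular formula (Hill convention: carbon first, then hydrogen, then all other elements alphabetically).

Walk through each heavy atom and fill implicit hydrogens from standard valence (C 4, N 3, O 2, S 2, halogen 1):
  atom 1: C, bond orders sum to 1 (valence 4) → 3 H
  atom 2: O, bond orders sum to 2 (valence 2) → 0 H
  atom 3: C, bond orders sum to 4 (valence 4) → 0 H
  atom 4: C, bond orders sum to 4 (valence 4) → 0 H
  atom 5: C, bond orders sum to 3 (valence 4) → 1 H
  atom 6: C, bond orders sum to 4 (valence 4) → 0 H
  atom 7: N, bond orders sum to 3 (valence 3) → 0 H
  atom 8: C, bond orders sum to 4 (valence 4) → 0 H
  atom 9: C, bond orders sum to 4 (valence 4) → 0 H
  atom 10: C, bond orders sum to 2 (valence 4) → 2 H
  atom 11: C, bond orders sum to 4 (valence 4) → 0 H
  atom 12: O, bond orders sum to 2 (valence 2) → 0 H
  atom 13: C, bond orders sum to 2 (valence 4) → 2 H
  atom 14: C, bond orders sum to 1 (valence 4) → 3 H
Totals → C:11, H:11, N:1, O:2.
In Hill order: C11H11NO2.

C11H11NO2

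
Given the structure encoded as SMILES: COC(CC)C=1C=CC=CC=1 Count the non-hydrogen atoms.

11

Every atom symbol written in the SMILES (organic subset) is one heavy atom; implicit H are not written.
Heavy atoms by element → C:10, O:1.
Total: 11.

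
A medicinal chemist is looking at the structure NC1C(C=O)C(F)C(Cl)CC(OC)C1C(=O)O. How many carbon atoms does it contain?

Count every carbon token in the SMILES (each C, including those in ring-closure positions and inside branches).
Carbon count: 10.

10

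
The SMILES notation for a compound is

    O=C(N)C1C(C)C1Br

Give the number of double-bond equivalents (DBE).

2

Molecular formula: C5H8BrNO.
DoU = (2C + 2 + N − H − X) / 2, where X is the halogen count and O/S are ignored.
    = (2·5 + 2 + 1 − 8 − 1) / 2 = 4 / 2 = 2.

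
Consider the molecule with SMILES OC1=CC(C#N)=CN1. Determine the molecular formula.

Walk through each heavy atom and fill implicit hydrogens from standard valence (C 4, N 3, O 2, S 2, halogen 1):
  atom 1: O, bond orders sum to 1 (valence 2) → 1 H
  atom 2: C, bond orders sum to 4 (valence 4) → 0 H
  atom 3: C, bond orders sum to 3 (valence 4) → 1 H
  atom 4: C, bond orders sum to 4 (valence 4) → 0 H
  atom 5: C, bond orders sum to 4 (valence 4) → 0 H
  atom 6: N, bond orders sum to 3 (valence 3) → 0 H
  atom 7: C, bond orders sum to 3 (valence 4) → 1 H
  atom 8: N, bond orders sum to 2 (valence 3) → 1 H
Totals → C:5, H:4, N:2, O:1.

C5H4N2O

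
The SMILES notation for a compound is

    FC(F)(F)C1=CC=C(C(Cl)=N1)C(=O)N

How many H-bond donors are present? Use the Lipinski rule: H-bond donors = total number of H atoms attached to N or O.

2

Donors: find every N or O and count the H atoms it carries.
  atom 11 (N): bond orders sum to 3 → 0 H
  atom 13 (O): bond orders sum to 2 → 0 H
  atom 14 (N): bond orders sum to 1 → 2 H
Lipinski HBD = 2.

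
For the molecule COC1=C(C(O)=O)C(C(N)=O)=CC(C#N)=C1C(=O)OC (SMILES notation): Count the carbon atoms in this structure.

Count every carbon token in the SMILES (each C, including those in ring-closure positions and inside branches).
Carbon count: 12.

12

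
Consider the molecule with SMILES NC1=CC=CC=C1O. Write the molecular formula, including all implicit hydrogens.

Walk through each heavy atom and fill implicit hydrogens from standard valence (C 4, N 3, O 2, S 2, halogen 1):
  atom 1: N, bond orders sum to 1 (valence 3) → 2 H
  atom 2: C, bond orders sum to 4 (valence 4) → 0 H
  atom 3: C, bond orders sum to 3 (valence 4) → 1 H
  atom 4: C, bond orders sum to 3 (valence 4) → 1 H
  atom 5: C, bond orders sum to 3 (valence 4) → 1 H
  atom 6: C, bond orders sum to 3 (valence 4) → 1 H
  atom 7: C, bond orders sum to 4 (valence 4) → 0 H
  atom 8: O, bond orders sum to 1 (valence 2) → 1 H
Totals → C:6, H:7, N:1, O:1.

C6H7NO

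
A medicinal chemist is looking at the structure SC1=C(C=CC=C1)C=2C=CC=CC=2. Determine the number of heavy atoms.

Every atom symbol written in the SMILES (organic subset) is one heavy atom; implicit H are not written.
Heavy atoms by element → C:12, S:1.
Total: 13.

13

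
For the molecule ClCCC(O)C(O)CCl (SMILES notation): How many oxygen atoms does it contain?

Scan the SMILES for O atoms (remember two-letter symbols like Cl and Br are single atoms).
Oxygen count: 2.

2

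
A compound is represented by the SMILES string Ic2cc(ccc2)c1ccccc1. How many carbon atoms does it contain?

Count every carbon token in the SMILES (each C, including those in ring-closure positions and inside branches).
Carbon count: 12.

12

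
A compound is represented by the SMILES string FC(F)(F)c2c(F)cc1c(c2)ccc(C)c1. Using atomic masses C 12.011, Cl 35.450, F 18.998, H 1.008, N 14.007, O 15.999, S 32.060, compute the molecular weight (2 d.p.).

First, the molecular formula is C12H8F4 (counting implicit H from valence).
  C: 12 × 12.011 = 144.132
  F: 4 × 18.998 = 75.992
  H: 8 × 1.008 = 8.064
Sum: 12×12.011 + 4×18.998 + 8×1.008 = 228.188 → 228.19 g/mol.

228.19 g/mol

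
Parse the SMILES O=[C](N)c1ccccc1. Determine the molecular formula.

C7H7NO

Walk through each heavy atom and fill implicit hydrogens from standard valence (C 4, N 3, O 2, S 2, halogen 1); for lowercase aromatic atoms, an aromatic c carries 1 H when it has two neighbours and 0 H with three, and aromatic n carries 0 H:
  atom 1: O, bond orders sum to 2 (valence 2) → 0 H
  atom 2: C with explicit H count 0
  atom 3: N, bond orders sum to 1 (valence 3) → 2 H
  atom 4: aromatic c, 3 neighbours → 0 H
  atom 5: aromatic c, 2 neighbours → 1 H
  atom 6: aromatic c, 2 neighbours → 1 H
  atom 7: aromatic c, 2 neighbours → 1 H
  atom 8: aromatic c, 2 neighbours → 1 H
  atom 9: aromatic c, 2 neighbours → 1 H
Totals → C:7, H:7, N:1, O:1.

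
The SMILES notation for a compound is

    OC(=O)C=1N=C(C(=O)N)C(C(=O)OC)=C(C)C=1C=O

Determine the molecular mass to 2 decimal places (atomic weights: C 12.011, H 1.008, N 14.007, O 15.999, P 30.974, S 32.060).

First, the molecular formula is C11H10N2O6 (counting implicit H from valence).
  C: 11 × 12.011 = 132.121
  H: 10 × 1.008 = 10.080
  N: 2 × 14.007 = 28.014
  O: 6 × 15.999 = 95.994
Sum: 11×12.011 + 10×1.008 + 2×14.007 + 6×15.999 = 266.209 → 266.21 g/mol.

266.21 g/mol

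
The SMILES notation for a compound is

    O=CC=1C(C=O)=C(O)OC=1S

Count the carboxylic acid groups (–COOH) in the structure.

Scan the SMILES for the carboxylic acid motif — none present.
Groups that are present: 2 aldehyde, 1 hydroxyl, 1 thiol.

0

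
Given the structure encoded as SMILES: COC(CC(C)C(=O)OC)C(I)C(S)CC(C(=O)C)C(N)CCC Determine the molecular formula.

Walk through each heavy atom and fill implicit hydrogens from standard valence (C 4, N 3, O 2, S 2, halogen 1):
  atom 1: C, bond orders sum to 1 (valence 4) → 3 H
  atom 2: O, bond orders sum to 2 (valence 2) → 0 H
  atom 3: C, bond orders sum to 3 (valence 4) → 1 H
  atom 4: C, bond orders sum to 2 (valence 4) → 2 H
  atom 5: C, bond orders sum to 3 (valence 4) → 1 H
  atom 6: C, bond orders sum to 1 (valence 4) → 3 H
  atom 7: C, bond orders sum to 4 (valence 4) → 0 H
  atom 8: O, bond orders sum to 2 (valence 2) → 0 H
  atom 9: O, bond orders sum to 2 (valence 2) → 0 H
  atom 10: C, bond orders sum to 1 (valence 4) → 3 H
  atom 11: C, bond orders sum to 3 (valence 4) → 1 H
  atom 12: I (halogen, monovalent) → 0 H
  atom 13: C, bond orders sum to 3 (valence 4) → 1 H
  atom 14: S, bond orders sum to 1 (valence 2) → 1 H
  atom 15: C, bond orders sum to 2 (valence 4) → 2 H
  atom 16: C, bond orders sum to 3 (valence 4) → 1 H
  atom 17: C, bond orders sum to 4 (valence 4) → 0 H
  atom 18: O, bond orders sum to 2 (valence 2) → 0 H
  atom 19: C, bond orders sum to 1 (valence 4) → 3 H
  atom 20: C, bond orders sum to 3 (valence 4) → 1 H
  atom 21: N, bond orders sum to 1 (valence 3) → 2 H
  atom 22: C, bond orders sum to 2 (valence 4) → 2 H
  atom 23: C, bond orders sum to 2 (valence 4) → 2 H
  atom 24: C, bond orders sum to 1 (valence 4) → 3 H
Totals → C:17, H:32, I:1, N:1, O:4, S:1.

C17H32INO4S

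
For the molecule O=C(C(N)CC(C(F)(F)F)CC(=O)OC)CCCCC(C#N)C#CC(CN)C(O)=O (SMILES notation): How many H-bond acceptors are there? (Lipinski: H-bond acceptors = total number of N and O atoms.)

N atoms: 3; O atoms: 5.
Lipinski HBA = 3 + 5 = 8.

8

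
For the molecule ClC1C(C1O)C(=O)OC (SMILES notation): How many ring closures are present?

In SMILES, each pair of matching ring-closure digits denotes one ring-closing bond; the number of such bonds equals the number of independent rings.
Ring-closure bonds here: 1.

1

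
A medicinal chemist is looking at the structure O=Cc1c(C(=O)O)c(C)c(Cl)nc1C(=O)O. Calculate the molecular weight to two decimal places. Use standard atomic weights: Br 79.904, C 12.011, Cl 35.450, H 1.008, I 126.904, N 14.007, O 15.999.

First, the molecular formula is C9H6ClNO5 (counting implicit H from valence).
  C: 9 × 12.011 = 108.099
  Cl: 1 × 35.450 = 35.450
  H: 6 × 1.008 = 6.048
  N: 1 × 14.007 = 14.007
  O: 5 × 15.999 = 79.995
Sum: 9×12.011 + 1×35.450 + 6×1.008 + 1×14.007 + 5×15.999 = 243.599 → 243.60 g/mol.

243.60 g/mol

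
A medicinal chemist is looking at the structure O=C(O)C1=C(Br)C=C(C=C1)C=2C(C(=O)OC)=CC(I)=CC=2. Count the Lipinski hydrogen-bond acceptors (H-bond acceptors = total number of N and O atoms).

4

N atoms: 0; O atoms: 4.
Lipinski HBA = 0 + 4 = 4.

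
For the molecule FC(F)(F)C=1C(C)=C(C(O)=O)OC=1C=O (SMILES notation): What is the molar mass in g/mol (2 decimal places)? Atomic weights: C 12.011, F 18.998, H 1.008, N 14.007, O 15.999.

222.12 g/mol

First, the molecular formula is C8H5F3O4 (counting implicit H from valence).
  C: 8 × 12.011 = 96.088
  F: 3 × 18.998 = 56.994
  H: 5 × 1.008 = 5.040
  O: 4 × 15.999 = 63.996
Sum: 8×12.011 + 3×18.998 + 5×1.008 + 4×15.999 = 222.118 → 222.12 g/mol.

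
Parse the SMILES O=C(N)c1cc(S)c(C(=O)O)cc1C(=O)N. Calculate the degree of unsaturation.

7

Molecular formula: C9H8N2O4S.
DoU = (2C + 2 + N − H − X) / 2, where X is the halogen count and O/S are ignored.
    = (2·9 + 2 + 2 − 8 − 0) / 2 = 14 / 2 = 7.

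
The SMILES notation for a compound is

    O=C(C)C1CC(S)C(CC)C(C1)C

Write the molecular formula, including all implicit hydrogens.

Walk through each heavy atom and fill implicit hydrogens from standard valence (C 4, N 3, O 2, S 2, halogen 1):
  atom 1: O, bond orders sum to 2 (valence 2) → 0 H
  atom 2: C, bond orders sum to 4 (valence 4) → 0 H
  atom 3: C, bond orders sum to 1 (valence 4) → 3 H
  atom 4: C, bond orders sum to 3 (valence 4) → 1 H
  atom 5: C, bond orders sum to 2 (valence 4) → 2 H
  atom 6: C, bond orders sum to 3 (valence 4) → 1 H
  atom 7: S, bond orders sum to 1 (valence 2) → 1 H
  atom 8: C, bond orders sum to 3 (valence 4) → 1 H
  atom 9: C, bond orders sum to 2 (valence 4) → 2 H
  atom 10: C, bond orders sum to 1 (valence 4) → 3 H
  atom 11: C, bond orders sum to 3 (valence 4) → 1 H
  atom 12: C, bond orders sum to 2 (valence 4) → 2 H
  atom 13: C, bond orders sum to 1 (valence 4) → 3 H
Totals → C:11, H:20, O:1, S:1.
In Hill order: C11H20OS.

C11H20OS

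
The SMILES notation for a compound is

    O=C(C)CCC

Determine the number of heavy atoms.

Every atom symbol written in the SMILES (organic subset) is one heavy atom; implicit H are not written.
Heavy atoms by element → C:5, O:1.
Total: 6.

6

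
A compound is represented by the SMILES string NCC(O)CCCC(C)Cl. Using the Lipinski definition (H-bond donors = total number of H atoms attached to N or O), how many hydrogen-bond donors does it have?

3

Donors: find every N or O and count the H atoms it carries.
  atom 1 (N): bond orders sum to 1 → 2 H
  atom 4 (O): bond orders sum to 1 → 1 H
Lipinski HBD = 3.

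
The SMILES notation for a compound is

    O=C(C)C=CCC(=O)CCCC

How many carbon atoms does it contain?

Count every carbon token in the SMILES (each C, including those in ring-closure positions and inside branches).
Carbon count: 10.

10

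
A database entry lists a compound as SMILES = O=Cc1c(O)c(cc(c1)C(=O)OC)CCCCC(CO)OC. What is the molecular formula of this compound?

C16H22O6

Walk through each heavy atom and fill implicit hydrogens from standard valence (C 4, N 3, O 2, S 2, halogen 1); for lowercase aromatic atoms, an aromatic c carries 1 H when it has two neighbours and 0 H with three, and aromatic n carries 0 H:
  atom 1: O, bond orders sum to 2 (valence 2) → 0 H
  atom 2: C, bond orders sum to 3 (valence 4) → 1 H
  atom 3: aromatic c, 3 neighbours → 0 H
  atom 4: aromatic c, 3 neighbours → 0 H
  atom 5: O, bond orders sum to 1 (valence 2) → 1 H
  atom 6: aromatic c, 3 neighbours → 0 H
  atom 7: aromatic c, 2 neighbours → 1 H
  atom 8: aromatic c, 3 neighbours → 0 H
  atom 9: aromatic c, 2 neighbours → 1 H
  atom 10: C, bond orders sum to 4 (valence 4) → 0 H
  atom 11: O, bond orders sum to 2 (valence 2) → 0 H
  atom 12: O, bond orders sum to 2 (valence 2) → 0 H
  atom 13: C, bond orders sum to 1 (valence 4) → 3 H
  atom 14: C, bond orders sum to 2 (valence 4) → 2 H
  atom 15: C, bond orders sum to 2 (valence 4) → 2 H
  atom 16: C, bond orders sum to 2 (valence 4) → 2 H
  atom 17: C, bond orders sum to 2 (valence 4) → 2 H
  atom 18: C, bond orders sum to 3 (valence 4) → 1 H
  atom 19: C, bond orders sum to 2 (valence 4) → 2 H
  atom 20: O, bond orders sum to 1 (valence 2) → 1 H
  atom 21: O, bond orders sum to 2 (valence 2) → 0 H
  atom 22: C, bond orders sum to 1 (valence 4) → 3 H
Totals → C:16, H:22, O:6.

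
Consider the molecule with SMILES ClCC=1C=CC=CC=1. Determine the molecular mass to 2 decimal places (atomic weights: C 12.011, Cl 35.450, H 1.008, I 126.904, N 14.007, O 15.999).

First, the molecular formula is C7H7Cl (counting implicit H from valence).
  C: 7 × 12.011 = 84.077
  Cl: 1 × 35.450 = 35.450
  H: 7 × 1.008 = 7.056
Sum: 7×12.011 + 1×35.450 + 7×1.008 = 126.583 → 126.58 g/mol.

126.58 g/mol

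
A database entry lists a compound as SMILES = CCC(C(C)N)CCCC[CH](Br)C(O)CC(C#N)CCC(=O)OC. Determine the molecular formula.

Walk through each heavy atom and fill implicit hydrogens from standard valence (C 4, N 3, O 2, S 2, halogen 1):
  atom 1: C, bond orders sum to 1 (valence 4) → 3 H
  atom 2: C, bond orders sum to 2 (valence 4) → 2 H
  atom 3: C, bond orders sum to 3 (valence 4) → 1 H
  atom 4: C, bond orders sum to 3 (valence 4) → 1 H
  atom 5: C, bond orders sum to 1 (valence 4) → 3 H
  atom 6: N, bond orders sum to 1 (valence 3) → 2 H
  atom 7: C, bond orders sum to 2 (valence 4) → 2 H
  atom 8: C, bond orders sum to 2 (valence 4) → 2 H
  atom 9: C, bond orders sum to 2 (valence 4) → 2 H
  atom 10: C, bond orders sum to 2 (valence 4) → 2 H
  atom 11: C with explicit H count 1
  atom 12: Br (halogen, monovalent) → 0 H
  atom 13: C, bond orders sum to 3 (valence 4) → 1 H
  atom 14: O, bond orders sum to 1 (valence 2) → 1 H
  atom 15: C, bond orders sum to 2 (valence 4) → 2 H
  atom 16: C, bond orders sum to 3 (valence 4) → 1 H
  atom 17: C, bond orders sum to 4 (valence 4) → 0 H
  atom 18: N, bond orders sum to 3 (valence 3) → 0 H
  atom 19: C, bond orders sum to 2 (valence 4) → 2 H
  atom 20: C, bond orders sum to 2 (valence 4) → 2 H
  atom 21: C, bond orders sum to 4 (valence 4) → 0 H
  atom 22: O, bond orders sum to 2 (valence 2) → 0 H
  atom 23: O, bond orders sum to 2 (valence 2) → 0 H
  atom 24: C, bond orders sum to 1 (valence 4) → 3 H
Totals → C:18, H:33, Br:1, N:2, O:3.

C18H33BrN2O3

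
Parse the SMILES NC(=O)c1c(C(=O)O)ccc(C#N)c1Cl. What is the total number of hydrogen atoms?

5

Walk through each heavy atom and fill implicit hydrogens from standard valence (C 4, N 3, O 2, S 2, halogen 1); for lowercase aromatic atoms, an aromatic c carries 1 H when it has two neighbours and 0 H with three, and aromatic n carries 0 H:
  atom 1: N, bond orders sum to 1 (valence 3) → 2 H
  atom 2: C, bond orders sum to 4 (valence 4) → 0 H
  atom 3: O, bond orders sum to 2 (valence 2) → 0 H
  atom 4: aromatic c, 3 neighbours → 0 H
  atom 5: aromatic c, 3 neighbours → 0 H
  atom 6: C, bond orders sum to 4 (valence 4) → 0 H
  atom 7: O, bond orders sum to 2 (valence 2) → 0 H
  atom 8: O, bond orders sum to 1 (valence 2) → 1 H
  atom 9: aromatic c, 2 neighbours → 1 H
  atom 10: aromatic c, 2 neighbours → 1 H
  atom 11: aromatic c, 3 neighbours → 0 H
  atom 12: C, bond orders sum to 4 (valence 4) → 0 H
  atom 13: N, bond orders sum to 3 (valence 3) → 0 H
  atom 14: aromatic c, 3 neighbours → 0 H
  atom 15: Cl (halogen, monovalent) → 0 H
Total hydrogens: 5.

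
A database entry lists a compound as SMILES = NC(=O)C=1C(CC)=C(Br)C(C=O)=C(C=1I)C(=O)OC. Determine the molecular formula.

C12H11BrINO4

Walk through each heavy atom and fill implicit hydrogens from standard valence (C 4, N 3, O 2, S 2, halogen 1):
  atom 1: N, bond orders sum to 1 (valence 3) → 2 H
  atom 2: C, bond orders sum to 4 (valence 4) → 0 H
  atom 3: O, bond orders sum to 2 (valence 2) → 0 H
  atom 4: C, bond orders sum to 4 (valence 4) → 0 H
  atom 5: C, bond orders sum to 4 (valence 4) → 0 H
  atom 6: C, bond orders sum to 2 (valence 4) → 2 H
  atom 7: C, bond orders sum to 1 (valence 4) → 3 H
  atom 8: C, bond orders sum to 4 (valence 4) → 0 H
  atom 9: Br (halogen, monovalent) → 0 H
  atom 10: C, bond orders sum to 4 (valence 4) → 0 H
  atom 11: C, bond orders sum to 3 (valence 4) → 1 H
  atom 12: O, bond orders sum to 2 (valence 2) → 0 H
  atom 13: C, bond orders sum to 4 (valence 4) → 0 H
  atom 14: C, bond orders sum to 4 (valence 4) → 0 H
  atom 15: I (halogen, monovalent) → 0 H
  atom 16: C, bond orders sum to 4 (valence 4) → 0 H
  atom 17: O, bond orders sum to 2 (valence 2) → 0 H
  atom 18: O, bond orders sum to 2 (valence 2) → 0 H
  atom 19: C, bond orders sum to 1 (valence 4) → 3 H
Totals → C:12, H:11, Br:1, I:1, N:1, O:4.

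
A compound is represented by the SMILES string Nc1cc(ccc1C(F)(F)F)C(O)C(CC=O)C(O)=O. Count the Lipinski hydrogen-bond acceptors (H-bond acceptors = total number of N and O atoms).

5

N atoms: 1; O atoms: 4.
Lipinski HBA = 1 + 4 = 5.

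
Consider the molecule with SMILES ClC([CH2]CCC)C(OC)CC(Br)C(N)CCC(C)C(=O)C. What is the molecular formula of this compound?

C16H31BrClNO2

Walk through each heavy atom and fill implicit hydrogens from standard valence (C 4, N 3, O 2, S 2, halogen 1):
  atom 1: Cl (halogen, monovalent) → 0 H
  atom 2: C, bond orders sum to 3 (valence 4) → 1 H
  atom 3: C with explicit H count 2
  atom 4: C, bond orders sum to 2 (valence 4) → 2 H
  atom 5: C, bond orders sum to 2 (valence 4) → 2 H
  atom 6: C, bond orders sum to 1 (valence 4) → 3 H
  atom 7: C, bond orders sum to 3 (valence 4) → 1 H
  atom 8: O, bond orders sum to 2 (valence 2) → 0 H
  atom 9: C, bond orders sum to 1 (valence 4) → 3 H
  atom 10: C, bond orders sum to 2 (valence 4) → 2 H
  atom 11: C, bond orders sum to 3 (valence 4) → 1 H
  atom 12: Br (halogen, monovalent) → 0 H
  atom 13: C, bond orders sum to 3 (valence 4) → 1 H
  atom 14: N, bond orders sum to 1 (valence 3) → 2 H
  atom 15: C, bond orders sum to 2 (valence 4) → 2 H
  atom 16: C, bond orders sum to 2 (valence 4) → 2 H
  atom 17: C, bond orders sum to 3 (valence 4) → 1 H
  atom 18: C, bond orders sum to 1 (valence 4) → 3 H
  atom 19: C, bond orders sum to 4 (valence 4) → 0 H
  atom 20: O, bond orders sum to 2 (valence 2) → 0 H
  atom 21: C, bond orders sum to 1 (valence 4) → 3 H
Totals → C:16, H:31, Br:1, Cl:1, N:1, O:2.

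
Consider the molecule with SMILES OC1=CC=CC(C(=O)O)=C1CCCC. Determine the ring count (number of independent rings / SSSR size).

1

In SMILES, each pair of matching ring-closure digits denotes one ring-closing bond; the number of such bonds equals the number of independent rings.
Ring-closure bonds here: 1.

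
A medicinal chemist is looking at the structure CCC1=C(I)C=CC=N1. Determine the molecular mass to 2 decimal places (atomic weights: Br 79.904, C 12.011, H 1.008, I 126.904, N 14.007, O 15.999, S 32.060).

233.05 g/mol

First, the molecular formula is C7H8IN (counting implicit H from valence).
  C: 7 × 12.011 = 84.077
  H: 8 × 1.008 = 8.064
  I: 1 × 126.904 = 126.904
  N: 1 × 14.007 = 14.007
Sum: 7×12.011 + 8×1.008 + 1×126.904 + 1×14.007 = 233.052 → 233.05 g/mol.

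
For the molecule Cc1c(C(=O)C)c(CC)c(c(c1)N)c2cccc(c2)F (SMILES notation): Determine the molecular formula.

Walk through each heavy atom and fill implicit hydrogens from standard valence (C 4, N 3, O 2, S 2, halogen 1); for lowercase aromatic atoms, an aromatic c carries 1 H when it has two neighbours and 0 H with three, and aromatic n carries 0 H:
  atom 1: C, bond orders sum to 1 (valence 4) → 3 H
  atom 2: aromatic c, 3 neighbours → 0 H
  atom 3: aromatic c, 3 neighbours → 0 H
  atom 4: C, bond orders sum to 4 (valence 4) → 0 H
  atom 5: O, bond orders sum to 2 (valence 2) → 0 H
  atom 6: C, bond orders sum to 1 (valence 4) → 3 H
  atom 7: aromatic c, 3 neighbours → 0 H
  atom 8: C, bond orders sum to 2 (valence 4) → 2 H
  atom 9: C, bond orders sum to 1 (valence 4) → 3 H
  atom 10: aromatic c, 3 neighbours → 0 H
  atom 11: aromatic c, 3 neighbours → 0 H
  atom 12: aromatic c, 2 neighbours → 1 H
  atom 13: N, bond orders sum to 1 (valence 3) → 2 H
  atom 14: aromatic c, 3 neighbours → 0 H
  atom 15: aromatic c, 2 neighbours → 1 H
  atom 16: aromatic c, 2 neighbours → 1 H
  atom 17: aromatic c, 2 neighbours → 1 H
  atom 18: aromatic c, 3 neighbours → 0 H
  atom 19: aromatic c, 2 neighbours → 1 H
  atom 20: F (halogen, monovalent) → 0 H
Totals → C:17, H:18, F:1, N:1, O:1.

C17H18FNO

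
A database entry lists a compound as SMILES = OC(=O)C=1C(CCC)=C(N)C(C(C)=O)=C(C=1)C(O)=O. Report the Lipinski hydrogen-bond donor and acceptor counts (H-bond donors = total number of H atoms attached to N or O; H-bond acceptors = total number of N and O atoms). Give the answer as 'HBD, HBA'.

Donors: find every N or O and count the H atoms it carries.
  atom 1 (O): bond orders sum to 1 → 1 H
  atom 3 (O): bond orders sum to 2 → 0 H
  atom 10 (N): bond orders sum to 1 → 2 H
  atom 14 (O): bond orders sum to 2 → 0 H
  atom 18 (O): bond orders sum to 1 → 1 H
  atom 19 (O): bond orders sum to 2 → 0 H
Lipinski HBD = 4.
Acceptors: N atoms = 1, O atoms = 5 → HBA = 6.

4, 6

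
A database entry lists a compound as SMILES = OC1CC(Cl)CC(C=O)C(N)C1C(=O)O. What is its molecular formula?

C9H14ClNO4

Walk through each heavy atom and fill implicit hydrogens from standard valence (C 4, N 3, O 2, S 2, halogen 1):
  atom 1: O, bond orders sum to 1 (valence 2) → 1 H
  atom 2: C, bond orders sum to 3 (valence 4) → 1 H
  atom 3: C, bond orders sum to 2 (valence 4) → 2 H
  atom 4: C, bond orders sum to 3 (valence 4) → 1 H
  atom 5: Cl (halogen, monovalent) → 0 H
  atom 6: C, bond orders sum to 2 (valence 4) → 2 H
  atom 7: C, bond orders sum to 3 (valence 4) → 1 H
  atom 8: C, bond orders sum to 3 (valence 4) → 1 H
  atom 9: O, bond orders sum to 2 (valence 2) → 0 H
  atom 10: C, bond orders sum to 3 (valence 4) → 1 H
  atom 11: N, bond orders sum to 1 (valence 3) → 2 H
  atom 12: C, bond orders sum to 3 (valence 4) → 1 H
  atom 13: C, bond orders sum to 4 (valence 4) → 0 H
  atom 14: O, bond orders sum to 2 (valence 2) → 0 H
  atom 15: O, bond orders sum to 1 (valence 2) → 1 H
Totals → C:9, H:14, Cl:1, N:1, O:4.
In Hill order: C9H14ClNO4.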